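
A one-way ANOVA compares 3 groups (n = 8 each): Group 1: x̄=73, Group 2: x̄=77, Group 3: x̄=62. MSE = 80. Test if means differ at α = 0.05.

Grand mean = 70.67. SS_between = 965.33, MS_between = 482.67. F = 6.033, F_crit ≈ 3.467. Reject H₀.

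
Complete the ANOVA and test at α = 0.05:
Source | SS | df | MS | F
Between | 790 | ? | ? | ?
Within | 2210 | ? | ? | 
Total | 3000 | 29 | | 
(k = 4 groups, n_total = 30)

df_between = 3, df_within = 26. MS_between = 263.33, MS_within = 85.0. F = 3.098, F_crit ≈ 2.975. Reject H₀.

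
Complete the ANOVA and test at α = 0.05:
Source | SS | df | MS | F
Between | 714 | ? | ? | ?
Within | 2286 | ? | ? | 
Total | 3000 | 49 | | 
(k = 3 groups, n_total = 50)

df_between = 2, df_within = 47. MS_between = 357.0, MS_within = 48.64. F = 7.34, F_crit ≈ 3.195. Reject H₀.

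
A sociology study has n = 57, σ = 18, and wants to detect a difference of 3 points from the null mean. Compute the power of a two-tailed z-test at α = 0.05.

SE = σ/√n = 18/√57 = 2.384. Non-centrality λ = d/SE = 3/2.384 = 1.258. Power ≈ Φ(λ - z_{α/2}) = Φ(1.258 - 1.96) = Φ(-0.702) = 0.241.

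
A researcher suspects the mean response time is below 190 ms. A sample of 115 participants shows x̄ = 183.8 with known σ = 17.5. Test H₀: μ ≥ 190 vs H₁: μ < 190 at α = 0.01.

z = -3.799. Critical value: -2.33. Reject H₀.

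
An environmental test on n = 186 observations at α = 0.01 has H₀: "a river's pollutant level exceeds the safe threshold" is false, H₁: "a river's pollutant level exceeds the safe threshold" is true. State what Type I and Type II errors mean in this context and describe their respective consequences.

Type I (false positive): concluding that a river's pollutant level exceeds the safe threshold when it is not — shutting down a compliant factory unnecessarily. Type II (false negative): failing to conclude that a river's pollutant level exceeds the safe threshold when it is — allowing unsafe pollution to continue. Which is costlier depends on domain priorities and is a judgement call rather than a statistical fact.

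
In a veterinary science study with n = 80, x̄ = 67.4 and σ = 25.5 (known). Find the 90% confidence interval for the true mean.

CI = x̄ ± z*(σ/√n) = 67.4 ± 1.645(25.5/√80) = 67.4 ± 4.69 = (62.71, 72.09)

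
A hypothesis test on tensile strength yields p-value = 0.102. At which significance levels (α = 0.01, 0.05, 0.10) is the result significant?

p = 0.102. Not significant at any of the given levels.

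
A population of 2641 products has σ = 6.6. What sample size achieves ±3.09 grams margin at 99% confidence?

Without FPC: n₀ = (2.576×6.6/3.09)² = 30.273. With FPC: n = n₀N/(n₀+N-1) = 29.9 → n = 30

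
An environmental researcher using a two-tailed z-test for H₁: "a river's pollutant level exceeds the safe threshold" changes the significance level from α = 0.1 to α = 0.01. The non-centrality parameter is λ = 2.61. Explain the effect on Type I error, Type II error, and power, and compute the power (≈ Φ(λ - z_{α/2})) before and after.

Decreasing α from 0.1 to 0.01:
• Type I error rate decreases (α is the Type I rate by definition).
• Critical value moves from z_{α/2} = 1.645 to 2.576, so power = Φ(λ - z_{α/2}) goes from Φ(2.61 - 1.645) = 0.833 to Φ(2.61 - 2.576) = 0.514.
• Type II error rate β = 1 - power therefore increases (0.167 → 0.486).
Appropriate when false positives are costly — here, shutting down a compliant factory unnecessarily.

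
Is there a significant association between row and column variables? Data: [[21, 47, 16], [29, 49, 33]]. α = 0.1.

χ² = 3.549. df = 2, critical = 4.605. Fail to reject H₀. No evidence of dependence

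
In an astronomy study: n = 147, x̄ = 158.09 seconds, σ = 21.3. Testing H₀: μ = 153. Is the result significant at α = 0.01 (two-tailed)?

z = (158.09 - 153)/(21.3/√147) = 2.897. Since |z| > 2.576, significant at α = 0.01.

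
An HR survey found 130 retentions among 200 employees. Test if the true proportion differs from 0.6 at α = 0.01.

p̂ = 0.65, p₀ = 0.6. z = (p̂ - p₀)/√(p₀(1-p₀)/n) = 1.443. Critical: ±2.576. Fail to reject H₀.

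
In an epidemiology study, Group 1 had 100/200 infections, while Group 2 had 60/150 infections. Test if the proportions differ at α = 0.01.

p̂₁ = 0.5, p̂₂ = 0.4, pooled p̂ = 0.457. z = 1.858. Critical: ±2.576. Fail to reject H₀.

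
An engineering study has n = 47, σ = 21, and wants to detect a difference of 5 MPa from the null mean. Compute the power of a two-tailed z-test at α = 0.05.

SE = σ/√n = 21/√47 = 3.063. Non-centrality λ = d/SE = 5/3.063 = 1.632. Power ≈ Φ(λ - z_{α/2}) = Φ(1.632 - 1.96) = Φ(-0.328) = 0.372.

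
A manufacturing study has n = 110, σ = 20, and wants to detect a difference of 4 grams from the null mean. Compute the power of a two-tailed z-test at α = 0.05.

SE = σ/√n = 20/√110 = 1.907. Non-centrality λ = d/SE = 4/1.907 = 2.098. Power ≈ Φ(λ - z_{α/2}) = Φ(2.098 - 1.96) = Φ(0.138) = 0.555.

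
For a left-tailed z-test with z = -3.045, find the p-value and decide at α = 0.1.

p = P(Z < -3.045) = Φ(-3.045) ≈ 0.0012. Since p < 0.1, reject H₀ (significant) at α = 0.1.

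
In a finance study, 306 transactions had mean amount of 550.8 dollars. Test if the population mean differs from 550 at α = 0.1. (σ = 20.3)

z = (x̄ - μ₀)/(σ/√n) = (550.8 - 550)/(20.3/√306) = 0.689. Critical value: ±1.645. Since |0.689| ≤ 1.645, Fail to reject H₀.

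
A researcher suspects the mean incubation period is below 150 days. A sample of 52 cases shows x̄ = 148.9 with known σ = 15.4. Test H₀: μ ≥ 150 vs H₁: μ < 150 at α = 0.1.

z = -0.515. Critical value: -1.28. Fail to reject H₀.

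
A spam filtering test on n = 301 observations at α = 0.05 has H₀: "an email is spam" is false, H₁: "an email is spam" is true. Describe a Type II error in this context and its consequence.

Type II error: failing to reject H₀ when it is false — concluding that an email is spam is not supported when in fact it is. Consequence: a spam email lands in the inbox.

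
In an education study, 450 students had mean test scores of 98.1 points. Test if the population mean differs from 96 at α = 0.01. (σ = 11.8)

z = (x̄ - μ₀)/(σ/√n) = (98.1 - 96)/(11.8/√450) = 3.775. Critical value: ±2.576. Since |3.775| > 2.576, Reject H₀.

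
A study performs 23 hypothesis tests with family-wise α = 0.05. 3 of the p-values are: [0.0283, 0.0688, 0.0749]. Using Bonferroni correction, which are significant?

Bonferroni α = 0.05/23 = 0.00217. None of the given p-values are significant.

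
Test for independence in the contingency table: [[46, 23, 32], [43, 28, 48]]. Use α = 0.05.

χ² = 2.334. df = 2, critical = 5.991. Fail to reject H₀. No evidence of dependence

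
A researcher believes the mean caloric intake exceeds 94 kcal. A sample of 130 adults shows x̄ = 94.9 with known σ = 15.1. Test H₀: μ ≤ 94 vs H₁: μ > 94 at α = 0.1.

z = 0.68. Critical value: 1.28. Fail to reject H₀.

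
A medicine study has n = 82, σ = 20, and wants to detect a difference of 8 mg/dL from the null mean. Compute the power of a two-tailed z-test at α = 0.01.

SE = σ/√n = 20/√82 = 2.209. Non-centrality λ = d/SE = 8/2.209 = 3.622. Power ≈ Φ(λ - z_{α/2}) = Φ(3.622 - 2.576) = Φ(1.046) = 0.852.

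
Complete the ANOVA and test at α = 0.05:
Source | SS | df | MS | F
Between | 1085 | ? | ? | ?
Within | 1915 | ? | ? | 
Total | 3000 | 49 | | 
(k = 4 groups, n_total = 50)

df_between = 3, df_within = 46. MS_between = 361.67, MS_within = 41.63. F = 8.688, F_crit ≈ 2.807. Reject H₀.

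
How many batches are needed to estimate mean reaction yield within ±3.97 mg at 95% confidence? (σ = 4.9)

n = (z*σ/E)² = (1.96×4.9/3.97)² = 5.9 → n = 6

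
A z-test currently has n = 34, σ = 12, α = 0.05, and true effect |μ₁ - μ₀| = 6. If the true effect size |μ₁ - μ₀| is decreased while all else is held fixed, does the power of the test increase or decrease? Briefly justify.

Power decreases: a smaller true effect decreases the non-centrality λ = |μ₁ - μ₀|/(σ/√n).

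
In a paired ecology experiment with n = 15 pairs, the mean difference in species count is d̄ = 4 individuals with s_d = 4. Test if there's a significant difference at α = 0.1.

t = d̄/(s_d/√n) = 4/(4/√15) = 3.873. df = 14, critical t = ±1.761. Reject H₀.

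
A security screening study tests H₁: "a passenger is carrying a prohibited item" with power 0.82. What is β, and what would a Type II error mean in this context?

β = 1 - power = 1 - 0.82 = 0.18. A Type II error is failing to reject H₀ when H₀ is false (false negative) — here, failing to conclude that a passenger is carrying a prohibited item when in fact it is true. Consequence: letting a prohibited item through — security breach.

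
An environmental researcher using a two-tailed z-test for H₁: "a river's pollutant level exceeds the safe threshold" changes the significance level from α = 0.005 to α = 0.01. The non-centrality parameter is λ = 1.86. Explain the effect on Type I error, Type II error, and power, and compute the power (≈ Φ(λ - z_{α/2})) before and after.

Increasing α from 0.005 to 0.01:
• Type I error rate increases (α is the Type I rate by definition).
• Critical value moves from z_{α/2} = 2.807 to 2.576, so power = Φ(λ - z_{α/2}) goes from Φ(1.86 - 2.807) = 0.172 to Φ(1.86 - 2.576) = 0.237.
• Type II error rate β = 1 - power therefore decreases (0.828 → 0.763).
Appropriate when false negatives are costly — here, allowing unsafe pollution to continue.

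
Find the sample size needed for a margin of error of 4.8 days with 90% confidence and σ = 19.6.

n = (z*σ/E)² = (1.645×19.6/4.8)² = 45.1 → n = 46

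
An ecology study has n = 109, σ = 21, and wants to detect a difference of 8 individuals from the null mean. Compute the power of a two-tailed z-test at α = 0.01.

SE = σ/√n = 21/√109 = 2.011. Non-centrality λ = d/SE = 8/2.011 = 3.977. Power ≈ Φ(λ - z_{α/2}) = Φ(3.977 - 2.576) = Φ(1.401) = 0.919.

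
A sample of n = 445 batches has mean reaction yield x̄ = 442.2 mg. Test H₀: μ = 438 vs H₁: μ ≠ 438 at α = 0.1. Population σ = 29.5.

z = (x̄ - μ₀)/(σ/√n) = (442.2 - 438)/(29.5/√445) = 3.003. Critical value: ±1.645. Since |3.003| > 1.645, Reject H₀.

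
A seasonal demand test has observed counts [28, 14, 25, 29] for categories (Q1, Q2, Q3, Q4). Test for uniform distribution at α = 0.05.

Expected = 24 each. χ² = Σ(O-E)²/E = 5.917. df = 3, critical value = 7.815. Fail to reject H₀.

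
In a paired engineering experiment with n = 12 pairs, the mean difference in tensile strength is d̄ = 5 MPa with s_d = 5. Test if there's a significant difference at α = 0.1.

t = d̄/(s_d/√n) = 5/(5/√12) = 3.464. df = 11, critical t = ±1.796. Reject H₀.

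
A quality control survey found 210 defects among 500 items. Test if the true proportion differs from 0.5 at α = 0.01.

p̂ = 0.42, p₀ = 0.5. z = (p̂ - p₀)/√(p₀(1-p₀)/n) = -3.578. Critical: ±2.576. Reject H₀.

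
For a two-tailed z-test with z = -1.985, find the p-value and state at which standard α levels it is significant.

p = 2·P(Z > |-1.985|) = 2·(1 - Φ(1.985)) ≈ 0.0471. Significant at α = 0.1; Significant at α = 0.05.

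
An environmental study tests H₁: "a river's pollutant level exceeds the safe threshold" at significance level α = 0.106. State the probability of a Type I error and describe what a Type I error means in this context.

P(Type I error) = α = 0.106. A Type I error is rejecting H₀ when H₀ is actually true (false positive) — here, concluding that a river's pollutant level exceeds the safe threshold when in fact this is not the case. Consequence: shutting down a compliant factory unnecessarily.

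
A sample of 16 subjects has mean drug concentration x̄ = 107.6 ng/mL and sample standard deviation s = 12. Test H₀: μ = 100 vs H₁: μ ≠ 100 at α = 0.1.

t = (x̄ - μ₀)/(s/√n) = (107.6 - 100)/(12/√16) = 2.533. df = 15, critical t = ±1.753. Reject H₀.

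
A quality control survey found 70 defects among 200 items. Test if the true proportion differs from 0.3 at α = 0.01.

p̂ = 0.35, p₀ = 0.3. z = (p̂ - p₀)/√(p₀(1-p₀)/n) = 1.543. Critical: ±2.576. Fail to reject H₀.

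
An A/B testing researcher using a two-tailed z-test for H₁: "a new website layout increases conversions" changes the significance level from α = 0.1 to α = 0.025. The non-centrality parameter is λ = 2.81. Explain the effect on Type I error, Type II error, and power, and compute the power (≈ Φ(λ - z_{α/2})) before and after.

Decreasing α from 0.1 to 0.025:
• Type I error rate decreases (α is the Type I rate by definition).
• Critical value moves from z_{α/2} = 1.645 to 2.241, so power = Φ(λ - z_{α/2}) goes from Φ(2.81 - 1.645) = 0.878 to Φ(2.81 - 2.241) = 0.715.
• Type II error rate β = 1 - power therefore increases (0.122 → 0.285).
Appropriate when false positives are costly — here, rolling out a layout that doesn't actually help — wasted engineering effort.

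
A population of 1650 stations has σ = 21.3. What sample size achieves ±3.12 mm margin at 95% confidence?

Without FPC: n₀ = (1.96×21.3/3.12)² = 179.045. With FPC: n = n₀N/(n₀+N-1) = 161.6 → n = 162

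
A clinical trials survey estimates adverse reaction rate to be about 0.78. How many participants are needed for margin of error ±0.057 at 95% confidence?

n = z²p(1-p)/E² = 1.96²×0.78×0.22/0.057² = 202.9 → n = 203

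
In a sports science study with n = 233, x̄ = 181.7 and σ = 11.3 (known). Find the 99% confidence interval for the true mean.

CI = x̄ ± z*(σ/√n) = 181.7 ± 2.576(11.3/√233) = 181.7 ± 1.91 = (179.79, 183.61)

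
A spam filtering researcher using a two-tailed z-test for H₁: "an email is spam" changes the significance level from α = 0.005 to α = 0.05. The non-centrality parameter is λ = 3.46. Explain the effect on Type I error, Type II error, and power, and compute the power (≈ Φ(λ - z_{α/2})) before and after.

Increasing α from 0.005 to 0.05:
• Type I error rate increases (α is the Type I rate by definition).
• Critical value moves from z_{α/2} = 2.807 to 1.96, so power = Φ(λ - z_{α/2}) goes from Φ(3.46 - 2.807) = 0.743 to Φ(3.46 - 1.96) = 0.933.
• Type II error rate β = 1 - power therefore decreases (0.257 → 0.067).
Appropriate when false negatives are costly — here, a spam email lands in the inbox.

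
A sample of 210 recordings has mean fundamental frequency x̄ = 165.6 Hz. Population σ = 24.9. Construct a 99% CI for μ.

CI = x̄ ± z*(σ/√n) = 165.6 ± 2.576(24.9/√210) = 165.6 ± 4.43 = (161.17, 170.03)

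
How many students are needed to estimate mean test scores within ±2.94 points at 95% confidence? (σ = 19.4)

n = (z*σ/E)² = (1.96×19.4/2.94)² = 167.3 → n = 168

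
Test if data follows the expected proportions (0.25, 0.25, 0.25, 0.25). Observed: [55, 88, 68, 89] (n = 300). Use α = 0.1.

Expected: [75.0, 75.0, 75.0, 75.0]. χ² = 10.853. df = 3, critical = 6.251. Reject H₀.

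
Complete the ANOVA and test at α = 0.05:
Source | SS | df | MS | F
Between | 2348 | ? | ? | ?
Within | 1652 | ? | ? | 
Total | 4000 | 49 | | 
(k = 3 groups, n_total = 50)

df_between = 2, df_within = 47. MS_between = 1174.0, MS_within = 35.15. F = 33.401, F_crit ≈ 3.195. Reject H₀.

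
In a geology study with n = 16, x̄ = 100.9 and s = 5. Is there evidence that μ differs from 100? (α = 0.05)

t = (x̄ - μ₀)/(s/√n) = (100.9 - 100)/(5/√16) = 0.72. df = 15, critical t = ±2.131. Fail to reject H₀.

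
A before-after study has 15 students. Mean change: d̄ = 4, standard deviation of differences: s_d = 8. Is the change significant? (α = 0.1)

t = d̄/(s_d/√n) = 4/(8/√15) = 1.936. df = 14, critical t = ±1.761. Reject H₀.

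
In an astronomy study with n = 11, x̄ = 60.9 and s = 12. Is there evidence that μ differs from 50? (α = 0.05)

t = (x̄ - μ₀)/(s/√n) = (60.9 - 50)/(12/√11) = 3.013. df = 10, critical t = ±2.228. Reject H₀.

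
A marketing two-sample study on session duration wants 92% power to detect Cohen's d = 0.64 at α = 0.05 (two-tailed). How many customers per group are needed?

z_{α/2} = 1.96, z_β = Φ⁻¹(0.92) = 1.405. For medium effect (d = 0.64): n per group = 2(z_{α/2} + z_β)²/d² = 2(1.96 + 1.405)²/0.64² = 55.3 → 56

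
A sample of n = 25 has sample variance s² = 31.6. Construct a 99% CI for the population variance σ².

df = 24. χ²_{0.005} = 45.559, χ²_{0.995} = 9.886. CI for σ² = ((n-1)s²/χ²_{α/2}, (n-1)s²/χ²_{1-α/2}) = (24·31.6/45.559, 24·31.6/9.886) = (16.65, 76.71)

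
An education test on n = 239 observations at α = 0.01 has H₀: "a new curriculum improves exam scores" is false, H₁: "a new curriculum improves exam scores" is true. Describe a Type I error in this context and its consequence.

Type I error: rejecting H₀ when it is true — concluding that a new curriculum improves exam scores when in fact it is not. Consequence: adopting a curriculum that gives no real benefit — disruption for nothing.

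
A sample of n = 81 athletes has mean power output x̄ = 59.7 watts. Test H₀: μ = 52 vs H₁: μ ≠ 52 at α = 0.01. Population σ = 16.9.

z = (x̄ - μ₀)/(σ/√n) = (59.7 - 52)/(16.9/√81) = 4.101. Critical value: ±2.576. Since |4.101| > 2.576, Reject H₀.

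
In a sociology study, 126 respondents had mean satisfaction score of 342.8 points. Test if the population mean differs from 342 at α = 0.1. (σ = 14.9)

z = (x̄ - μ₀)/(σ/√n) = (342.8 - 342)/(14.9/√126) = 0.603. Critical value: ±1.645. Since |0.603| ≤ 1.645, Fail to reject H₀.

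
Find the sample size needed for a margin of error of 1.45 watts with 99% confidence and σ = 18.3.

n = (z*σ/E)² = (2.576×18.3/1.45)² = 1057.0 → n = 1057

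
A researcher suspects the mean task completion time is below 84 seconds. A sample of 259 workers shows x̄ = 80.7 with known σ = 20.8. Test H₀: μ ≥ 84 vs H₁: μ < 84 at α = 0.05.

z = -2.553. Critical value: -1.645. Reject H₀.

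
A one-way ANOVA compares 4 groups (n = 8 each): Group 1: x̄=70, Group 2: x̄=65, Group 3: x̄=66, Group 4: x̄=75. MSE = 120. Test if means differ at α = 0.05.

Grand mean = 69.0. SS_between = 496.0, MS_between = 165.33. F = 1.378, F_crit ≈ 2.947. Fail to reject H₀.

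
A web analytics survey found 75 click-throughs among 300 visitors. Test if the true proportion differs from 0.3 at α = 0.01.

p̂ = 0.25, p₀ = 0.3. z = (p̂ - p₀)/√(p₀(1-p₀)/n) = -1.89. Critical: ±2.576. Fail to reject H₀.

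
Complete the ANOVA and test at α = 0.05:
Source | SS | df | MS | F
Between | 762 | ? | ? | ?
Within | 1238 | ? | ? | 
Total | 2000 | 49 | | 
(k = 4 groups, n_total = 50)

df_between = 3, df_within = 46. MS_between = 254.0, MS_within = 26.91. F = 9.438, F_crit ≈ 2.807. Reject H₀.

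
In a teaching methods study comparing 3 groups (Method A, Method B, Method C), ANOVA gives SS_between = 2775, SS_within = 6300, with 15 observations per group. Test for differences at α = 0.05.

df_between = 2, df_within = 42. F = MS_between/MS_within = 1387.5/150.0 = 9.25. F_crit ≈ 3.22. Reject H₀. At least one mean differs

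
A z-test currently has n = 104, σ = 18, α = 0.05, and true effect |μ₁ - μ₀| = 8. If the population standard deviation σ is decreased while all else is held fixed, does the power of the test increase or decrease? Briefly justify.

Power increases: a smaller σ shrinks the standard error σ/√n, moving the sampling distribution under H₁ further from the critical value.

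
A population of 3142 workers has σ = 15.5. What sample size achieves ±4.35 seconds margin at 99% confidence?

Without FPC: n₀ = (2.576×15.5/4.35)² = 84.251. With FPC: n = n₀N/(n₀+N-1) = 82.1 → n = 83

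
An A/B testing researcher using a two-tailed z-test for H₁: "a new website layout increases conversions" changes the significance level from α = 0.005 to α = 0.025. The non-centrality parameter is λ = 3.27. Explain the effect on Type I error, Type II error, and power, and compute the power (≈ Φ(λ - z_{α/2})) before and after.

Increasing α from 0.005 to 0.025:
• Type I error rate increases (α is the Type I rate by definition).
• Critical value moves from z_{α/2} = 2.807 to 2.241, so power = Φ(λ - z_{α/2}) goes from Φ(3.27 - 2.807) = 0.678 to Φ(3.27 - 2.241) = 0.848.
• Type II error rate β = 1 - power therefore decreases (0.322 → 0.152).
Appropriate when false negatives are costly — here, discarding a layout that would have improved conversions — lost revenue.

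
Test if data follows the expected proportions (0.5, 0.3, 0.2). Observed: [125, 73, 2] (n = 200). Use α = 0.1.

Expected: [100.0, 60.0, 40.0]. χ² = 45.167. df = 2, critical = 4.605. Reject H₀.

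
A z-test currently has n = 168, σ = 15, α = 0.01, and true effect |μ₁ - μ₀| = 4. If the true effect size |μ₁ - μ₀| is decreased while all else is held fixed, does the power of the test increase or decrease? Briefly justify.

Power decreases: a smaller true effect decreases the non-centrality λ = |μ₁ - μ₀|/(σ/√n).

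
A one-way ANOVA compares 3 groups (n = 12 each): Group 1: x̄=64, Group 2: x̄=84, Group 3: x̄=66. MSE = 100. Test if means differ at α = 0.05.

Grand mean = 71.33. SS_between = 2912.0, MS_between = 1456.0. F = 14.56, F_crit ≈ 3.285. Reject H₀.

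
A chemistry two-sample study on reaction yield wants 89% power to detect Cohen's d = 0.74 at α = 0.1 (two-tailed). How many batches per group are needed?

z_{α/2} = 1.645, z_β = Φ⁻¹(0.89) = 1.227. For medium effect (d = 0.74): n per group = 2(z_{α/2} + z_β)²/d² = 2(1.645 + 1.227)²/0.74² = 30.1 → 31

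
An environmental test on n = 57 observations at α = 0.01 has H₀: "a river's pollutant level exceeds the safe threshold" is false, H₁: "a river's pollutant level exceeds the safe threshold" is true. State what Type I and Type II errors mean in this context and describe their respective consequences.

Type I (false positive): concluding that a river's pollutant level exceeds the safe threshold when it is not — shutting down a compliant factory unnecessarily. Type II (false negative): failing to conclude that a river's pollutant level exceeds the safe threshold when it is — allowing unsafe pollution to continue. Which is costlier depends on domain priorities and is a judgement call rather than a statistical fact.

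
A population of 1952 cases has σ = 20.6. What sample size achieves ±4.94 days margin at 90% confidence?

Without FPC: n₀ = (1.645×20.6/4.94)² = 47.056. With FPC: n = n₀N/(n₀+N-1) = 46.0 → n = 46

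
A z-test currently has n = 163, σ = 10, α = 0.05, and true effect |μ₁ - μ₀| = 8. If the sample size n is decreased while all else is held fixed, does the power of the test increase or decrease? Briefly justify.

Power decreases: a smaller n inflates the standard error σ/√n, pulling the sampling distribution under H₁ back toward the critical value.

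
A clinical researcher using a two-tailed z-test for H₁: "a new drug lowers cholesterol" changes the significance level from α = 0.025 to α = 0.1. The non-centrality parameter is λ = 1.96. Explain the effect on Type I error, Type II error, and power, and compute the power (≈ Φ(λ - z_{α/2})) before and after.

Increasing α from 0.025 to 0.1:
• Type I error rate increases (α is the Type I rate by definition).
• Critical value moves from z_{α/2} = 2.241 to 1.645, so power = Φ(λ - z_{α/2}) goes from Φ(1.96 - 2.241) = 0.389 to Φ(1.96 - 1.645) = 0.624.
• Type II error rate β = 1 - power therefore decreases (0.611 → 0.376).
Appropriate when false negatives are costly — here, shelving an effective drug — patients miss out on a treatment that would have helped.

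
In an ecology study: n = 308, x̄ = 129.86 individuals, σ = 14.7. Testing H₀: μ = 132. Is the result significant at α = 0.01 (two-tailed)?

z = (129.86 - 132)/(14.7/√308) = -2.555. Since |z| ≤ 2.576, not significant at α = 0.01.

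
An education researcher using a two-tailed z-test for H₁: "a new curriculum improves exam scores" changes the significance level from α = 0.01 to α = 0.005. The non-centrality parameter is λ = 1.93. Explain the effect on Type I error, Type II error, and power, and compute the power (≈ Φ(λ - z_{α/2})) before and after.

Decreasing α from 0.01 to 0.005:
• Type I error rate decreases (α is the Type I rate by definition).
• Critical value moves from z_{α/2} = 2.576 to 2.807, so power = Φ(λ - z_{α/2}) goes from Φ(1.93 - 2.576) = 0.259 to Φ(1.93 - 2.807) = 0.19.
• Type II error rate β = 1 - power therefore increases (0.741 → 0.81).
Appropriate when false positives are costly — here, adopting a curriculum that gives no real benefit — disruption for nothing.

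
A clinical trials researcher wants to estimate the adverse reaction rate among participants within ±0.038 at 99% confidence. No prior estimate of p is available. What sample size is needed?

Conservative approach: use p = 0.5 (maximizes p(1-p) = 0.25). n = z²(0.25)/E² = 2.576²×0.25/0.038² = 1148.9 → n = 1149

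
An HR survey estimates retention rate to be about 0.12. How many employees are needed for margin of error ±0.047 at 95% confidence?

n = z²p(1-p)/E² = 1.96²×0.12×0.88/0.047² = 183.6 → n = 184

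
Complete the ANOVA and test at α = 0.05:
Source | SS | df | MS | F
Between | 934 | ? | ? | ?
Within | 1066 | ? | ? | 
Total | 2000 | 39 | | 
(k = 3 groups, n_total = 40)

df_between = 2, df_within = 37. MS_between = 467.0, MS_within = 28.81. F = 16.209, F_crit ≈ 3.252. Reject H₀.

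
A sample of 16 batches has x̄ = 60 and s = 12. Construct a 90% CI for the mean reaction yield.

CI = x̄ ± t*(s/√n) = 60 ± 1.753(12/√16) = (54.74, 65.26)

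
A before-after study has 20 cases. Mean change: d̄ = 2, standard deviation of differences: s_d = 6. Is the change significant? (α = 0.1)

t = d̄/(s_d/√n) = 2/(6/√20) = 1.491. df = 19, critical t = ±1.729. Fail to reject H₀.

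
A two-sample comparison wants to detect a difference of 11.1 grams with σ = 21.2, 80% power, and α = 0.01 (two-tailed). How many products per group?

n per group = 2(z_α/2 + z_β)²σ²/d² = 2×(2.576 + 0.84)²×21.2²/11.1² = 85.1 → n = 86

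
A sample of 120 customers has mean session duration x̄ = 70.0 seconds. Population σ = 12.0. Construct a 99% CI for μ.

CI = x̄ ± z*(σ/√n) = 70.0 ± 2.576(12.0/√120) = 70.0 ± 2.82 = (67.18, 72.82)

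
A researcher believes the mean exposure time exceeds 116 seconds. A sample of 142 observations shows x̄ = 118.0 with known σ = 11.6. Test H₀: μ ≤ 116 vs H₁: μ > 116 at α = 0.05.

z = 2.055. Critical value: 1.645. Reject H₀.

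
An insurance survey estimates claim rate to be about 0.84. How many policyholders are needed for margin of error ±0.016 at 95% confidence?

n = z²p(1-p)/E² = 1.96²×0.84×0.16/0.016² = 2016.8 → n = 2017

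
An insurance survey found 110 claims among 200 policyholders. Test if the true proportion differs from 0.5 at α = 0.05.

p̂ = 0.55, p₀ = 0.5. z = (p̂ - p₀)/√(p₀(1-p₀)/n) = 1.414. Critical: ±1.96. Fail to reject H₀.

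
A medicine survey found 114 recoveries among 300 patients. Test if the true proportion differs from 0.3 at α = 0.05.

p̂ = 0.38, p₀ = 0.3. z = (p̂ - p₀)/√(p₀(1-p₀)/n) = 3.024. Critical: ±1.96. Reject H₀.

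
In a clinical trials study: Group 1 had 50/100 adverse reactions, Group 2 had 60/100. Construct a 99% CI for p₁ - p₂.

p̂₁ = 0.5, p̂₂ = 0.6. Difference = -0.1. CI = (-0.28, 0.08)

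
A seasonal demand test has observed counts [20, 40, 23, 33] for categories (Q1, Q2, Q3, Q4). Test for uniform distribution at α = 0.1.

Expected = 29 each. χ² = Σ(O-E)²/E = 8.759. df = 3, critical value = 6.251. Reject H₀.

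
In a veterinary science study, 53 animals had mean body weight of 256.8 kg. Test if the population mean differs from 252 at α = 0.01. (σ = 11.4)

z = (x̄ - μ₀)/(σ/√n) = (256.8 - 252)/(11.4/√53) = 3.065. Critical value: ±2.576. Since |3.065| > 2.576, Reject H₀.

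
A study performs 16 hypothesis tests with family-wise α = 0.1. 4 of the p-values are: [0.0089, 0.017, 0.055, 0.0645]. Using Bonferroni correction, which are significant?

Bonferroni α = 0.1/16 = 0.00625. None of the given p-values are significant.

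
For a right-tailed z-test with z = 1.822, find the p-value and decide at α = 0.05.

p = P(Z > 1.822) = 1 - Φ(1.822) ≈ 0.0342. Since p < 0.05, reject H₀ (significant) at α = 0.05.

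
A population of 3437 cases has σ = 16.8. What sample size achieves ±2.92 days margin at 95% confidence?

Without FPC: n₀ = (1.96×16.8/2.92)² = 127.164. With FPC: n = n₀N/(n₀+N-1) = 122.7 → n = 123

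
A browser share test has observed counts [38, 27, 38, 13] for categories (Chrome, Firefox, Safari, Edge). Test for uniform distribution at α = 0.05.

Expected = 29 each. χ² = Σ(O-E)²/E = 14.552. df = 3, critical value = 7.815. Reject H₀.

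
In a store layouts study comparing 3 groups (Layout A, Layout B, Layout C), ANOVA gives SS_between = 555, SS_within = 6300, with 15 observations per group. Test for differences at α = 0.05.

df_between = 2, df_within = 42. F = MS_between/MS_within = 277.5/150.0 = 1.85. F_crit ≈ 3.22. Fail to reject H₀.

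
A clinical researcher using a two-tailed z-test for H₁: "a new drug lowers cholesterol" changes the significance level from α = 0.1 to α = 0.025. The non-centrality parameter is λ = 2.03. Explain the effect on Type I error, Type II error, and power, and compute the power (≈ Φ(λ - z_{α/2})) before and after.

Decreasing α from 0.1 to 0.025:
• Type I error rate decreases (α is the Type I rate by definition).
• Critical value moves from z_{α/2} = 1.645 to 2.241, so power = Φ(λ - z_{α/2}) goes from Φ(2.03 - 1.645) = 0.65 to Φ(2.03 - 2.241) = 0.416.
• Type II error rate β = 1 - power therefore increases (0.35 → 0.584).
Appropriate when false positives are costly — here, approving an ineffective drug — patients take a useless medication and may skip effective alternatives.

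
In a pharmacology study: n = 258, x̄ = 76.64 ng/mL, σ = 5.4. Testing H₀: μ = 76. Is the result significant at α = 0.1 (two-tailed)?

z = (76.64 - 76)/(5.4/√258) = 1.904. Since |z| > 1.645, significant at α = 0.1.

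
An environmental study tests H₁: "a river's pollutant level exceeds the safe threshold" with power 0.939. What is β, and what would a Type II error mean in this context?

β = 1 - power = 1 - 0.939 = 0.061. A Type II error is failing to reject H₀ when H₀ is false (false negative) — here, failing to conclude that a river's pollutant level exceeds the safe threshold when in fact it is true. Consequence: allowing unsafe pollution to continue.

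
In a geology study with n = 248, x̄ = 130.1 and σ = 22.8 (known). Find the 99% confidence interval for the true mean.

CI = x̄ ± z*(σ/√n) = 130.1 ± 2.576(22.8/√248) = 130.1 ± 3.73 = (126.37, 133.83)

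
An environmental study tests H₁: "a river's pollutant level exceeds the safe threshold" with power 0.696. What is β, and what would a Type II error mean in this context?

β = 1 - power = 1 - 0.696 = 0.304. A Type II error is failing to reject H₀ when H₀ is false (false negative) — here, failing to conclude that a river's pollutant level exceeds the safe threshold when in fact it is true. Consequence: allowing unsafe pollution to continue.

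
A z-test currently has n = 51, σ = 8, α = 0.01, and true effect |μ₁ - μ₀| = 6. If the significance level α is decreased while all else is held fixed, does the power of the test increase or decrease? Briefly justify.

Power decreases: a smaller α raises the critical value, so less of the H₁ sampling distribution falls in the rejection region.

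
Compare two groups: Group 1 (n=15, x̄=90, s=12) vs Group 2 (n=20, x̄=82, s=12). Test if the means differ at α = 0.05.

Pooled sp = 12.0. t = 1.952, df = 33. Critical t = ±2.035. Fail to reject H₀.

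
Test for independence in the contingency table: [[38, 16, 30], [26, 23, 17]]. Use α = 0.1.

χ² = 5.014. df = 2, critical = 4.605. Reject H₀. Variables are dependent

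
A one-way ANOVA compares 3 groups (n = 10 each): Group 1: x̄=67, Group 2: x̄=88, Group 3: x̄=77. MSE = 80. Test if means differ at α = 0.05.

Grand mean = 77.33. SS_between = 2206.67, MS_between = 1103.33. F = 13.792, F_crit ≈ 3.354. Reject H₀.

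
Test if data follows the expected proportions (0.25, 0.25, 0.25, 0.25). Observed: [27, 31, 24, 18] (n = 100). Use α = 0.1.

Expected: [25.0, 25.0, 25.0, 25.0]. χ² = 3.6. df = 3, critical = 6.251. Fail to reject H₀.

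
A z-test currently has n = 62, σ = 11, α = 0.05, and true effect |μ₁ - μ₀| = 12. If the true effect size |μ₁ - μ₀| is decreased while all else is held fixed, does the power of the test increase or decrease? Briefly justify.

Power decreases: a smaller true effect decreases the non-centrality λ = |μ₁ - μ₀|/(σ/√n).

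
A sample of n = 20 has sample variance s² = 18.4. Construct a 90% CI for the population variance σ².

df = 19. χ²_{0.05} = 30.144, χ²_{0.95} = 10.117. CI for σ² = ((n-1)s²/χ²_{α/2}, (n-1)s²/χ²_{1-α/2}) = (19·18.4/30.144, 19·18.4/10.117) = (11.6, 34.56)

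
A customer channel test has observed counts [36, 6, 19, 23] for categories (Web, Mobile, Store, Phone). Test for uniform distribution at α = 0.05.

Expected = 21 each. χ² = Σ(O-E)²/E = 21.81. df = 3, critical value = 7.815. Reject H₀.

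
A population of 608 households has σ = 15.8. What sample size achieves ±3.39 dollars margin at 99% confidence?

Without FPC: n₀ = (2.576×15.8/3.39)² = 144.147. With FPC: n = n₀N/(n₀+N-1) = 116.7 → n = 117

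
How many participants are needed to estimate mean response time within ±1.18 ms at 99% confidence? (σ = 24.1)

n = (z*σ/E)² = (2.576×24.1/1.18)² = 2768.0 → n = 2768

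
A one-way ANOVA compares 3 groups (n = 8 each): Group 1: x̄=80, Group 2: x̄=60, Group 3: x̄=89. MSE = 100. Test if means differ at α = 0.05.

Grand mean = 76.33. SS_between = 3525.33, MS_between = 1762.67. F = 17.627, F_crit ≈ 3.467. Reject H₀.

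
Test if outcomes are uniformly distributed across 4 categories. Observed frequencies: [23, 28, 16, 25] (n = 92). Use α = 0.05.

Expected = 23 each. χ² = Σ(O-E)²/E = 3.391. df = 3, critical value = 7.815. Fail to reject H₀.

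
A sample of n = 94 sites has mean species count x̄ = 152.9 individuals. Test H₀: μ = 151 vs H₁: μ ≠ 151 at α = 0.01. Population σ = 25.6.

z = (x̄ - μ₀)/(σ/√n) = (152.9 - 151)/(25.6/√94) = 0.72. Critical value: ±2.576. Since |0.72| ≤ 2.576, Fail to reject H₀.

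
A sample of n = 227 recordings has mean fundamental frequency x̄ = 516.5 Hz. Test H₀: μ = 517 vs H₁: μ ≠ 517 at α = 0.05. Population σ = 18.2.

z = (x̄ - μ₀)/(σ/√n) = (516.5 - 517)/(18.2/√227) = -0.414. Critical value: ±1.96. Since |-0.414| ≤ 1.96, Fail to reject H₀.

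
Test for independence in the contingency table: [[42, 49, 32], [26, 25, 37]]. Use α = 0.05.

χ² = 6.278. df = 2, critical = 5.991. Reject H₀. Variables are dependent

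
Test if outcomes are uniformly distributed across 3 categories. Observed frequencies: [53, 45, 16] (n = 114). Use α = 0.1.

Expected = 38 each. χ² = Σ(O-E)²/E = 19.947. df = 2, critical value = 4.605. Reject H₀.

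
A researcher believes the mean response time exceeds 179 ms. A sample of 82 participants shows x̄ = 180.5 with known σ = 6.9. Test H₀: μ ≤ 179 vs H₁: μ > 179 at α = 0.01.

z = 1.969. Critical value: 2.33. Fail to reject H₀.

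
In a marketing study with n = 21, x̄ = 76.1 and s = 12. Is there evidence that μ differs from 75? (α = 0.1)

t = (x̄ - μ₀)/(s/√n) = (76.1 - 75)/(12/√21) = 0.42. df = 20, critical t = ±1.725. Fail to reject H₀.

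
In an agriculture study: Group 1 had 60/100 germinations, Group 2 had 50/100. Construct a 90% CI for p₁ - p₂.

p̂₁ = 0.6, p̂₂ = 0.5. Difference = 0.1. CI = (-0.015, 0.215)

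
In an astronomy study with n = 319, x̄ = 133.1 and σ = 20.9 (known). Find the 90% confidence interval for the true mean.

CI = x̄ ± z*(σ/√n) = 133.1 ± 1.645(20.9/√319) = 133.1 ± 1.92 = (131.18, 135.02)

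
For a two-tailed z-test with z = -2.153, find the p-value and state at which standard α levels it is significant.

p = 2·P(Z > |-2.153|) = 2·(1 - Φ(2.153)) ≈ 0.0313. Significant at α = 0.1; Significant at α = 0.05.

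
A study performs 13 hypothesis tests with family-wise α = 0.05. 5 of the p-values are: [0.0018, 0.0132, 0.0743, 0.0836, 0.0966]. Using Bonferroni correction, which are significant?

Bonferroni α = 0.05/13 = 0.00385. Significant p-values: [0.0018]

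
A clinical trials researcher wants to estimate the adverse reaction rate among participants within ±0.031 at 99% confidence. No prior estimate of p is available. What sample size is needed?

Conservative approach: use p = 0.5 (maximizes p(1-p) = 0.25). n = z²(0.25)/E² = 2.576²×0.25/0.031² = 1726.3 → n = 1727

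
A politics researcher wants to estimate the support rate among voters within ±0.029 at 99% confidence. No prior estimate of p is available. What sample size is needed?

Conservative approach: use p = 0.5 (maximizes p(1-p) = 0.25). n = z²(0.25)/E² = 2.576²×0.25/0.029² = 1972.6 → n = 1973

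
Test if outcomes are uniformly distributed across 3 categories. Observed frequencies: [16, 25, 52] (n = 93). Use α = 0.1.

Expected = 31 each. χ² = Σ(O-E)²/E = 22.645. df = 2, critical value = 4.605. Reject H₀.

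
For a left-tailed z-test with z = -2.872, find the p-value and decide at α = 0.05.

p = P(Z < -2.872) = Φ(-2.872) ≈ 0.002. Since p < 0.05, reject H₀ (significant) at α = 0.05.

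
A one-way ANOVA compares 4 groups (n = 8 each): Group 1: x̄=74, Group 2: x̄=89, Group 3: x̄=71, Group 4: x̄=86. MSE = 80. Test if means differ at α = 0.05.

Grand mean = 80.0. SS_between = 1872.0, MS_between = 624.0. F = 7.8, F_crit ≈ 2.947. Reject H₀.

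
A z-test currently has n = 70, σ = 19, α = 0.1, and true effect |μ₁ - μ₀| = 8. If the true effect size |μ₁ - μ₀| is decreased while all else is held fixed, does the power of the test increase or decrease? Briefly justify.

Power decreases: a smaller true effect decreases the non-centrality λ = |μ₁ - μ₀|/(σ/√n).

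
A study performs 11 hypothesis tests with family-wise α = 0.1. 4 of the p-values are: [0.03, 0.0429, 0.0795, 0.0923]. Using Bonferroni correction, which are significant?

Bonferroni α = 0.1/11 = 0.00909. None of the given p-values are significant.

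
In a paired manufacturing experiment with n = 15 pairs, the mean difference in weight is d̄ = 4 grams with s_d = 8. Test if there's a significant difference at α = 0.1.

t = d̄/(s_d/√n) = 4/(8/√15) = 1.936. df = 14, critical t = ±1.761. Reject H₀.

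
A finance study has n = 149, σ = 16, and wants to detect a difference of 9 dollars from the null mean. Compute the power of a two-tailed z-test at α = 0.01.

SE = σ/√n = 16/√149 = 1.311. Non-centrality λ = d/SE = 9/1.311 = 6.866. Power ≈ Φ(λ - z_{α/2}) = Φ(6.866 - 2.576) = Φ(4.29) = 1.0.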